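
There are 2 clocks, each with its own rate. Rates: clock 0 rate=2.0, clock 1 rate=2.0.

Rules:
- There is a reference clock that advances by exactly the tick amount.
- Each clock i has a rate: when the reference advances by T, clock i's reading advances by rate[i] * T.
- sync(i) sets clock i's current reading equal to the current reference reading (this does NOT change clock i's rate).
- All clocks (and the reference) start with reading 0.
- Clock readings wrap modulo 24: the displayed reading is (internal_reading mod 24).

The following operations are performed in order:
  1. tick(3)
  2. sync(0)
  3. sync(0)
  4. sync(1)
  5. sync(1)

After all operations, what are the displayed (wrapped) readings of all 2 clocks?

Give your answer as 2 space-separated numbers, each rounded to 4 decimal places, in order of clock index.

After op 1 tick(3): ref=3.0000 raw=[6.0000 6.0000]
After op 2 sync(0): ref=3.0000 raw=[3.0000 6.0000]
After op 3 sync(0): ref=3.0000 raw=[3.0000 6.0000]
After op 4 sync(1): ref=3.0000 raw=[3.0000 3.0000]
After op 5 sync(1): ref=3.0000 raw=[3.0000 3.0000]
Wrap final raw readings (mod 24): 3.0000 mod 24 = 3.0000; 3.0000 mod 24 = 3.0000

Answer: 3.0000 3.0000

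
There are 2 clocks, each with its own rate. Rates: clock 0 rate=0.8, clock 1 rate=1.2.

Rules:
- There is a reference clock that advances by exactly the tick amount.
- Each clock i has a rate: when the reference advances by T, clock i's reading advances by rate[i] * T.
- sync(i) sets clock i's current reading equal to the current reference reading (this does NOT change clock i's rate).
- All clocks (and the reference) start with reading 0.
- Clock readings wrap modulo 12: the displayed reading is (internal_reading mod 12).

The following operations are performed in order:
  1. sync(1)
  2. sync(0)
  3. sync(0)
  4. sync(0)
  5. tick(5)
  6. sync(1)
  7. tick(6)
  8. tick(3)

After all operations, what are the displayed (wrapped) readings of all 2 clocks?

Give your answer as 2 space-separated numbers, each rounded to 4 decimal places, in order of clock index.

After op 1 sync(1): ref=0.0000 raw=[0.0000 0.0000]
After op 2 sync(0): ref=0.0000 raw=[0.0000 0.0000]
After op 3 sync(0): ref=0.0000 raw=[0.0000 0.0000]
After op 4 sync(0): ref=0.0000 raw=[0.0000 0.0000]
After op 5 tick(5): ref=5.0000 raw=[4.0000 6.0000]
After op 6 sync(1): ref=5.0000 raw=[4.0000 5.0000]
After op 7 tick(6): ref=11.0000 raw=[8.8000 12.2000]
After op 8 tick(3): ref=14.0000 raw=[11.2000 15.8000]
Wrap final raw readings (mod 12): 11.2000 mod 12 = 11.2000; 15.8000 mod 12 = 3.8000

Answer: 11.2000 3.8000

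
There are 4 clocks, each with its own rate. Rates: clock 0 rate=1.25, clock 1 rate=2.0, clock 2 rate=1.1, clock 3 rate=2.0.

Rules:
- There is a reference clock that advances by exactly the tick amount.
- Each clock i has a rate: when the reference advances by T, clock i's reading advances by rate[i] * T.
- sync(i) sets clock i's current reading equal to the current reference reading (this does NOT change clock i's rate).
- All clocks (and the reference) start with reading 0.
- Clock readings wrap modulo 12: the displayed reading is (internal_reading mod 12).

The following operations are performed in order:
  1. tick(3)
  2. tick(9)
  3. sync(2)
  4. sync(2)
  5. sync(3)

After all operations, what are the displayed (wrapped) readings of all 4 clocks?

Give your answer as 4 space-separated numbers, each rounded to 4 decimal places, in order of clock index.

After op 1 tick(3): ref=3.0000 raw=[3.7500 6.0000 3.3000 6.0000]
After op 2 tick(9): ref=12.0000 raw=[15.0000 24.0000 13.2000 24.0000]
After op 3 sync(2): ref=12.0000 raw=[15.0000 24.0000 12.0000 24.0000]
After op 4 sync(2): ref=12.0000 raw=[15.0000 24.0000 12.0000 24.0000]
After op 5 sync(3): ref=12.0000 raw=[15.0000 24.0000 12.0000 12.0000]
Wrap final raw readings (mod 12): 15.0000 mod 12 = 3.0000; 24.0000 mod 12 = 0.0000; 12.0000 mod 12 = 0.0000; 12.0000 mod 12 = 0.0000

Answer: 3.0000 0.0000 0.0000 0.0000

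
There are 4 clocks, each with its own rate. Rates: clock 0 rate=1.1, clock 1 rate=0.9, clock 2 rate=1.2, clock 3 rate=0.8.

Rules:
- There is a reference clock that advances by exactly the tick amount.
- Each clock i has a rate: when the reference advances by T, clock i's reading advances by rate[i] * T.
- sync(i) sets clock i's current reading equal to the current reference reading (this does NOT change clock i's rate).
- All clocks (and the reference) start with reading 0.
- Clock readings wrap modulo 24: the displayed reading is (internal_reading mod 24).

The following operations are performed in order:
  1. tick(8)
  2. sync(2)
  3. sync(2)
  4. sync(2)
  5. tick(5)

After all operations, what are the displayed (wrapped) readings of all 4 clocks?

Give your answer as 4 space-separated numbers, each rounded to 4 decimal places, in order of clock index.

Answer: 14.3000 11.7000 14.0000 10.4000

Derivation:
After op 1 tick(8): ref=8.0000 raw=[8.8000 7.2000 9.6000 6.4000]
After op 2 sync(2): ref=8.0000 raw=[8.8000 7.2000 8.0000 6.4000]
After op 3 sync(2): ref=8.0000 raw=[8.8000 7.2000 8.0000 6.4000]
After op 4 sync(2): ref=8.0000 raw=[8.8000 7.2000 8.0000 6.4000]
After op 5 tick(5): ref=13.0000 raw=[14.3000 11.7000 14.0000 10.4000]
Wrap final raw readings (mod 24): 14.3000 mod 24 = 14.3000; 11.7000 mod 24 = 11.7000; 14.0000 mod 24 = 14.0000; 10.4000 mod 24 = 10.4000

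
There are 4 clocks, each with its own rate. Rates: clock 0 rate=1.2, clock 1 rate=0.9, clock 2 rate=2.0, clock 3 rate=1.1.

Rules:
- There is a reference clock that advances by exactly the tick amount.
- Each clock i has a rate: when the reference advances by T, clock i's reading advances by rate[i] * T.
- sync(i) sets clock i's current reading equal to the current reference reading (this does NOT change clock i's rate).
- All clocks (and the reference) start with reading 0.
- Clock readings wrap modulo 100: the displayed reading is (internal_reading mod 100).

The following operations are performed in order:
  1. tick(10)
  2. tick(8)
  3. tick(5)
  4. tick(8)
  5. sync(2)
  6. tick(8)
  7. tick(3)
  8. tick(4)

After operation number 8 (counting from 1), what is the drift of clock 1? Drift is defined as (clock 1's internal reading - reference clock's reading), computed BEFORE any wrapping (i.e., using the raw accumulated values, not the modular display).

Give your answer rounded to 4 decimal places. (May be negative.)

After op 1 tick(10): ref=10.0000 raw=[12.0000 9.0000 20.0000 11.0000]
After op 2 tick(8): ref=18.0000 raw=[21.6000 16.2000 36.0000 19.8000]
After op 3 tick(5): ref=23.0000 raw=[27.6000 20.7000 46.0000 25.3000]
After op 4 tick(8): ref=31.0000 raw=[37.2000 27.9000 62.0000 34.1000]
After op 5 sync(2): ref=31.0000 raw=[37.2000 27.9000 31.0000 34.1000]
After op 6 tick(8): ref=39.0000 raw=[46.8000 35.1000 47.0000 42.9000]
After op 7 tick(3): ref=42.0000 raw=[50.4000 37.8000 53.0000 46.2000]
After op 8 tick(4): ref=46.0000 raw=[55.2000 41.4000 61.0000 50.6000]
Drift of clock 1 after op 8: 41.4000 - 46.0000 = -4.6000

Answer: -4.6000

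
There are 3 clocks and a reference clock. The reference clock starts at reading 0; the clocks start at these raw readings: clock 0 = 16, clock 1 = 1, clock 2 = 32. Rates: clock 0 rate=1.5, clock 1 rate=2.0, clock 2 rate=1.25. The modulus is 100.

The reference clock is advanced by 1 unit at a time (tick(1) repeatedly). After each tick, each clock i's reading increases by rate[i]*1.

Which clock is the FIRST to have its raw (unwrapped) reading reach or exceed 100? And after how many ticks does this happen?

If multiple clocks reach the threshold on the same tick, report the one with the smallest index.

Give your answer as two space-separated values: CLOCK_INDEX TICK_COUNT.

clock 0: start=16, rate=1.5, needs 100-16 = 84; ticks = ceil(84/1.5) = ceil(56.0000) = 56; reading at tick 56 = 16 + 1.5*56 = 100.0000
clock 1: start=1, rate=2.0, needs 100-1 = 99; ticks = ceil(99/2.0) = ceil(49.5000) = 50; reading at tick 50 = 1 + 2.0*50 = 101.0000
clock 2: start=32, rate=1.25, needs 100-32 = 68; ticks = ceil(68/1.25) = ceil(54.4000) = 55; reading at tick 55 = 32 + 1.25*55 = 100.7500
Minimum tick count = 50; winners = [1]; smallest index = 1

Answer: 1 50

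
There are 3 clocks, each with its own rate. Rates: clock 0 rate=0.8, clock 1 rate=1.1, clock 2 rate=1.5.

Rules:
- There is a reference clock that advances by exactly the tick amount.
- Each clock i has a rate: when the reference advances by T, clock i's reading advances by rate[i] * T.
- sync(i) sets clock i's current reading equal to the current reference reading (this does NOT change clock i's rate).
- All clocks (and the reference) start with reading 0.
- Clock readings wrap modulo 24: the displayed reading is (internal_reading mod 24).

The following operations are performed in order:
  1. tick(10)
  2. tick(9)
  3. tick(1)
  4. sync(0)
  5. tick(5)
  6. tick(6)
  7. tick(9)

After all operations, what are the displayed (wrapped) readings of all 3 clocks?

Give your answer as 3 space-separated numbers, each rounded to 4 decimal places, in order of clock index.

After op 1 tick(10): ref=10.0000 raw=[8.0000 11.0000 15.0000]
After op 2 tick(9): ref=19.0000 raw=[15.2000 20.9000 28.5000]
After op 3 tick(1): ref=20.0000 raw=[16.0000 22.0000 30.0000]
After op 4 sync(0): ref=20.0000 raw=[20.0000 22.0000 30.0000]
After op 5 tick(5): ref=25.0000 raw=[24.0000 27.5000 37.5000]
After op 6 tick(6): ref=31.0000 raw=[28.8000 34.1000 46.5000]
After op 7 tick(9): ref=40.0000 raw=[36.0000 44.0000 60.0000]
Wrap final raw readings (mod 24): 36.0000 mod 24 = 12.0000; 44.0000 mod 24 = 20.0000; 60.0000 mod 24 = 12.0000

Answer: 12.0000 20.0000 12.0000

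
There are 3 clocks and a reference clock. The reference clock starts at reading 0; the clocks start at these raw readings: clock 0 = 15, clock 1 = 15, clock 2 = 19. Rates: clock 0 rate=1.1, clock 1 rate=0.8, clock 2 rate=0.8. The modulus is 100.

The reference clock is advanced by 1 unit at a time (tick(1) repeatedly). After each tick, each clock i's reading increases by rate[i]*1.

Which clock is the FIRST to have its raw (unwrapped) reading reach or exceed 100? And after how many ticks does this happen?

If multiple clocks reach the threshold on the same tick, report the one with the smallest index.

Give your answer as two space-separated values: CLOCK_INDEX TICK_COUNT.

clock 0: start=15, rate=1.1, needs 100-15 = 85; ticks = ceil(85/1.1) = ceil(77.2727) = 78; reading at tick 78 = 15 + 1.1*78 = 100.8000
clock 1: start=15, rate=0.8, needs 100-15 = 85; ticks = ceil(85/0.8) = ceil(106.2500) = 107; reading at tick 107 = 15 + 0.8*107 = 100.6000
clock 2: start=19, rate=0.8, needs 100-19 = 81; ticks = ceil(81/0.8) = ceil(101.2500) = 102; reading at tick 102 = 19 + 0.8*102 = 100.6000
Minimum tick count = 78; winners = [0]; smallest index = 0

Answer: 0 78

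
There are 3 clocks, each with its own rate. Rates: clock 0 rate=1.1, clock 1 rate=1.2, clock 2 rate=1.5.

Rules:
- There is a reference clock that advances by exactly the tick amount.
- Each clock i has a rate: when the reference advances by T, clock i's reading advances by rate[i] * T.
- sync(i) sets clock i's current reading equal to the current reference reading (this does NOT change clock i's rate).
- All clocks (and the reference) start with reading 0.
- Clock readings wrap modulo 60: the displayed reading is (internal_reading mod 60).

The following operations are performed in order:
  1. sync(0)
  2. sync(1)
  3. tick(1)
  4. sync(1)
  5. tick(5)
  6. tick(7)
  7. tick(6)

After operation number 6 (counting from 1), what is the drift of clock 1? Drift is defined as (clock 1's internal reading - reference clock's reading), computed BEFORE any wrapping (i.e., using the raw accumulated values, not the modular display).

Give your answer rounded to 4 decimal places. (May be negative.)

After op 1 sync(0): ref=0.0000 raw=[0.0000 0.0000 0.0000]
After op 2 sync(1): ref=0.0000 raw=[0.0000 0.0000 0.0000]
After op 3 tick(1): ref=1.0000 raw=[1.1000 1.2000 1.5000]
After op 4 sync(1): ref=1.0000 raw=[1.1000 1.0000 1.5000]
After op 5 tick(5): ref=6.0000 raw=[6.6000 7.0000 9.0000]
After op 6 tick(7): ref=13.0000 raw=[14.3000 15.4000 19.5000]
Drift of clock 1 after op 6: 15.4000 - 13.0000 = 2.4000

Answer: 2.4000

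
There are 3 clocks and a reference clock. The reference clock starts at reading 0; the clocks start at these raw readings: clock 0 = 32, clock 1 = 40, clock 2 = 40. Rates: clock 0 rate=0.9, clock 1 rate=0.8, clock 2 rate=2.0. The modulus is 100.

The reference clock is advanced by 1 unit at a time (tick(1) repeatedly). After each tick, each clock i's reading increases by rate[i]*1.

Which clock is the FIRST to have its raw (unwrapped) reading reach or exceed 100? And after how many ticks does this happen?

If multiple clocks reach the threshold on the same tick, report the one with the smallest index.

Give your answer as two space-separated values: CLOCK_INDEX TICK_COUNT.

clock 0: start=32, rate=0.9, needs 100-32 = 68; ticks = ceil(68/0.9) = ceil(75.5556) = 76; reading at tick 76 = 32 + 0.9*76 = 100.4000
clock 1: start=40, rate=0.8, needs 100-40 = 60; ticks = ceil(60/0.8) = ceil(75.0000) = 75; reading at tick 75 = 40 + 0.8*75 = 100.0000
clock 2: start=40, rate=2.0, needs 100-40 = 60; ticks = ceil(60/2.0) = ceil(30.0000) = 30; reading at tick 30 = 40 + 2.0*30 = 100.0000
Minimum tick count = 30; winners = [2]; smallest index = 2

Answer: 2 30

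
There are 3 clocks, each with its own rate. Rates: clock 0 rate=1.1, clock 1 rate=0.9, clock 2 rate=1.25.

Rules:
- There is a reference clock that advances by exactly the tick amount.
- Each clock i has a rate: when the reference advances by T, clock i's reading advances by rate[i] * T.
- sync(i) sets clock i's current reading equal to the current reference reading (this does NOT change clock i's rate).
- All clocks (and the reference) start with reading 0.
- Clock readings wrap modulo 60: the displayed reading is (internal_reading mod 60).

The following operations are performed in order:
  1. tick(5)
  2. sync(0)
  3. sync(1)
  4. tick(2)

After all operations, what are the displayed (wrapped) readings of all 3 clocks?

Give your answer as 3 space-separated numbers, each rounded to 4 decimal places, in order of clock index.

After op 1 tick(5): ref=5.0000 raw=[5.5000 4.5000 6.2500]
After op 2 sync(0): ref=5.0000 raw=[5.0000 4.5000 6.2500]
After op 3 sync(1): ref=5.0000 raw=[5.0000 5.0000 6.2500]
After op 4 tick(2): ref=7.0000 raw=[7.2000 6.8000 8.7500]
Wrap final raw readings (mod 60): 7.2000 mod 60 = 7.2000; 6.8000 mod 60 = 6.8000; 8.7500 mod 60 = 8.7500

Answer: 7.2000 6.8000 8.7500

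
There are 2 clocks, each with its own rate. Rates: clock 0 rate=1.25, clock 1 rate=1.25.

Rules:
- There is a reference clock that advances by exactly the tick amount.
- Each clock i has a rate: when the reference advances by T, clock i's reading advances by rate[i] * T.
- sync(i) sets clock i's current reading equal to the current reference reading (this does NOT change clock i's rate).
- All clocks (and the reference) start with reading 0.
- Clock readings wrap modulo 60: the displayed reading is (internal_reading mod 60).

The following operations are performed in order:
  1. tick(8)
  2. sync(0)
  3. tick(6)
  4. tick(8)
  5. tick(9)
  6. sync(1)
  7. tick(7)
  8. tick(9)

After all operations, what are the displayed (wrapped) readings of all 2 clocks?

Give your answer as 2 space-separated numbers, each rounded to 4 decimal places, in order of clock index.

After op 1 tick(8): ref=8.0000 raw=[10.0000 10.0000]
After op 2 sync(0): ref=8.0000 raw=[8.0000 10.0000]
After op 3 tick(6): ref=14.0000 raw=[15.5000 17.5000]
After op 4 tick(8): ref=22.0000 raw=[25.5000 27.5000]
After op 5 tick(9): ref=31.0000 raw=[36.7500 38.7500]
After op 6 sync(1): ref=31.0000 raw=[36.7500 31.0000]
After op 7 tick(7): ref=38.0000 raw=[45.5000 39.7500]
After op 8 tick(9): ref=47.0000 raw=[56.7500 51.0000]
Wrap final raw readings (mod 60): 56.7500 mod 60 = 56.7500; 51.0000 mod 60 = 51.0000

Answer: 56.7500 51.0000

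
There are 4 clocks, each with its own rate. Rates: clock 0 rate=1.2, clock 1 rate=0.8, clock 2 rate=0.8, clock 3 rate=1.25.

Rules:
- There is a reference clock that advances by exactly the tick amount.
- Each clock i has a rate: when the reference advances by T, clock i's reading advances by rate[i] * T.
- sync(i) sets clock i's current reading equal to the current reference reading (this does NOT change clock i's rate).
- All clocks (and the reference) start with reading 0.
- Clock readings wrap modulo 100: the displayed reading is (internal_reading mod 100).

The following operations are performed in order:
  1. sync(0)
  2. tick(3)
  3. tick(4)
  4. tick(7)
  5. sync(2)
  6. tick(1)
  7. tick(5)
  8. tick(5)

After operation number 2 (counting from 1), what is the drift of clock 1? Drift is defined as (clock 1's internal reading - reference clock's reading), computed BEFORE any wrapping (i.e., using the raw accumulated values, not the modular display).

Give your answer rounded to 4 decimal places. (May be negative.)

Answer: -0.6000

Derivation:
After op 1 sync(0): ref=0.0000 raw=[0.0000 0.0000 0.0000 0.0000]
After op 2 tick(3): ref=3.0000 raw=[3.6000 2.4000 2.4000 3.7500]
Drift of clock 1 after op 2: 2.4000 - 3.0000 = -0.6000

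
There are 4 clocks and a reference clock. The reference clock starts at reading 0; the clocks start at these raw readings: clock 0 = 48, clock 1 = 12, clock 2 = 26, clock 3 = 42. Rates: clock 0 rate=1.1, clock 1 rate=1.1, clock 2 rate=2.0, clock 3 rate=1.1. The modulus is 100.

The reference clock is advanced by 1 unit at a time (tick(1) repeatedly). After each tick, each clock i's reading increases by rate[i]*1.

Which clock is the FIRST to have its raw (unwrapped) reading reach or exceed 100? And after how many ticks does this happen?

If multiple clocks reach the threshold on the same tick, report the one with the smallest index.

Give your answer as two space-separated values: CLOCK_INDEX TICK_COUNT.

Answer: 2 37

Derivation:
clock 0: start=48, rate=1.1, needs 100-48 = 52; ticks = ceil(52/1.1) = ceil(47.2727) = 48; reading at tick 48 = 48 + 1.1*48 = 100.8000
clock 1: start=12, rate=1.1, needs 100-12 = 88; ticks = ceil(88/1.1) = ceil(80.0000) = 80; reading at tick 80 = 12 + 1.1*80 = 100.0000
clock 2: start=26, rate=2.0, needs 100-26 = 74; ticks = ceil(74/2.0) = ceil(37.0000) = 37; reading at tick 37 = 26 + 2.0*37 = 100.0000
clock 3: start=42, rate=1.1, needs 100-42 = 58; ticks = ceil(58/1.1) = ceil(52.7273) = 53; reading at tick 53 = 42 + 1.1*53 = 100.3000
Minimum tick count = 37; winners = [2]; smallest index = 2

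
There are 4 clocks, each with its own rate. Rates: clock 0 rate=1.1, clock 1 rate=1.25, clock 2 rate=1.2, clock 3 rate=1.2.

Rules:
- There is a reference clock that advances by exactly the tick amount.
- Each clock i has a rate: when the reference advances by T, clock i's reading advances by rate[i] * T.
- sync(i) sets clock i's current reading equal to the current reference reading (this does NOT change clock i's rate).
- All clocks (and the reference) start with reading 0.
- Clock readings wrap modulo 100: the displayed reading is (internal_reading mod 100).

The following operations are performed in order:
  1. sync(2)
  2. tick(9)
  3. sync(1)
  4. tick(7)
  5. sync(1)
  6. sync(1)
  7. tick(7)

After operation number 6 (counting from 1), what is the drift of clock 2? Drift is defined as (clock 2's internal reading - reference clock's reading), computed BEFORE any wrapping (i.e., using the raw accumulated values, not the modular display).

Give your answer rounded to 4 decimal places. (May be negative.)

Answer: 3.2000

Derivation:
After op 1 sync(2): ref=0.0000 raw=[0.0000 0.0000 0.0000 0.0000]
After op 2 tick(9): ref=9.0000 raw=[9.9000 11.2500 10.8000 10.8000]
After op 3 sync(1): ref=9.0000 raw=[9.9000 9.0000 10.8000 10.8000]
After op 4 tick(7): ref=16.0000 raw=[17.6000 17.7500 19.2000 19.2000]
After op 5 sync(1): ref=16.0000 raw=[17.6000 16.0000 19.2000 19.2000]
After op 6 sync(1): ref=16.0000 raw=[17.6000 16.0000 19.2000 19.2000]
Drift of clock 2 after op 6: 19.2000 - 16.0000 = 3.2000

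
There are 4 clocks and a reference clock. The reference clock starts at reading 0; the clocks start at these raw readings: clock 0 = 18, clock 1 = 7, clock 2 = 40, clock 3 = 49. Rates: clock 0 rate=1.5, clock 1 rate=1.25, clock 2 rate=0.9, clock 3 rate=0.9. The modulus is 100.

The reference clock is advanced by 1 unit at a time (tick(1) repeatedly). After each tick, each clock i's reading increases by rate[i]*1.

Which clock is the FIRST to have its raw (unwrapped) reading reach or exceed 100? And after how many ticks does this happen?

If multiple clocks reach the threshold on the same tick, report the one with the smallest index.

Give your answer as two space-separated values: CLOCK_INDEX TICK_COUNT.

Answer: 0 55

Derivation:
clock 0: start=18, rate=1.5, needs 100-18 = 82; ticks = ceil(82/1.5) = ceil(54.6667) = 55; reading at tick 55 = 18 + 1.5*55 = 100.5000
clock 1: start=7, rate=1.25, needs 100-7 = 93; ticks = ceil(93/1.25) = ceil(74.4000) = 75; reading at tick 75 = 7 + 1.25*75 = 100.7500
clock 2: start=40, rate=0.9, needs 100-40 = 60; ticks = ceil(60/0.9) = ceil(66.6667) = 67; reading at tick 67 = 40 + 0.9*67 = 100.3000
clock 3: start=49, rate=0.9, needs 100-49 = 51; ticks = ceil(51/0.9) = ceil(56.6667) = 57; reading at tick 57 = 49 + 0.9*57 = 100.3000
Minimum tick count = 55; winners = [0]; smallest index = 0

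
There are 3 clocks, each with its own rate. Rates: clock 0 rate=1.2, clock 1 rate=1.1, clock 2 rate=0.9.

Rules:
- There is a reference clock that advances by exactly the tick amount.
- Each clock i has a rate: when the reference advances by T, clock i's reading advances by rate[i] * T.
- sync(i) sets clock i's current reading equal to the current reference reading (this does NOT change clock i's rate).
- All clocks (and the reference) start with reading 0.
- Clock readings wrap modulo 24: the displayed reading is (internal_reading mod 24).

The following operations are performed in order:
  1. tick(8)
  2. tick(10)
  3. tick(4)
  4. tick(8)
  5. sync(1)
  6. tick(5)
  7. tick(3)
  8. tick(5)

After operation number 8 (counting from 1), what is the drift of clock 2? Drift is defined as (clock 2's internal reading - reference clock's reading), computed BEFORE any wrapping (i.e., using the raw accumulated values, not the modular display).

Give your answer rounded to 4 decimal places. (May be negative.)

Answer: -4.3000

Derivation:
After op 1 tick(8): ref=8.0000 raw=[9.6000 8.8000 7.2000]
After op 2 tick(10): ref=18.0000 raw=[21.6000 19.8000 16.2000]
After op 3 tick(4): ref=22.0000 raw=[26.4000 24.2000 19.8000]
After op 4 tick(8): ref=30.0000 raw=[36.0000 33.0000 27.0000]
After op 5 sync(1): ref=30.0000 raw=[36.0000 30.0000 27.0000]
After op 6 tick(5): ref=35.0000 raw=[42.0000 35.5000 31.5000]
After op 7 tick(3): ref=38.0000 raw=[45.6000 38.8000 34.2000]
After op 8 tick(5): ref=43.0000 raw=[51.6000 44.3000 38.7000]
Drift of clock 2 after op 8: 38.7000 - 43.0000 = -4.3000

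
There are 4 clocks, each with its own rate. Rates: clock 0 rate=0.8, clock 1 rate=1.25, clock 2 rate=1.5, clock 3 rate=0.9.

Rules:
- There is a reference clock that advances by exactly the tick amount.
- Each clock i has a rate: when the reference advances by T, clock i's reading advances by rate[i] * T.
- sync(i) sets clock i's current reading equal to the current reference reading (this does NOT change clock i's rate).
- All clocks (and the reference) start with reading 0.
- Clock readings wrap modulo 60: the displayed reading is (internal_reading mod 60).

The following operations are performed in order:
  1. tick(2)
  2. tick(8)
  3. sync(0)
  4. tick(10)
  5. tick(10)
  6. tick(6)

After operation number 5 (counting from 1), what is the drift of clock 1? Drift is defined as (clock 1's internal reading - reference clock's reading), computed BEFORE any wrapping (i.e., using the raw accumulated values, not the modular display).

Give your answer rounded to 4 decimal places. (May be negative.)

Answer: 7.5000

Derivation:
After op 1 tick(2): ref=2.0000 raw=[1.6000 2.5000 3.0000 1.8000]
After op 2 tick(8): ref=10.0000 raw=[8.0000 12.5000 15.0000 9.0000]
After op 3 sync(0): ref=10.0000 raw=[10.0000 12.5000 15.0000 9.0000]
After op 4 tick(10): ref=20.0000 raw=[18.0000 25.0000 30.0000 18.0000]
After op 5 tick(10): ref=30.0000 raw=[26.0000 37.5000 45.0000 27.0000]
Drift of clock 1 after op 5: 37.5000 - 30.0000 = 7.5000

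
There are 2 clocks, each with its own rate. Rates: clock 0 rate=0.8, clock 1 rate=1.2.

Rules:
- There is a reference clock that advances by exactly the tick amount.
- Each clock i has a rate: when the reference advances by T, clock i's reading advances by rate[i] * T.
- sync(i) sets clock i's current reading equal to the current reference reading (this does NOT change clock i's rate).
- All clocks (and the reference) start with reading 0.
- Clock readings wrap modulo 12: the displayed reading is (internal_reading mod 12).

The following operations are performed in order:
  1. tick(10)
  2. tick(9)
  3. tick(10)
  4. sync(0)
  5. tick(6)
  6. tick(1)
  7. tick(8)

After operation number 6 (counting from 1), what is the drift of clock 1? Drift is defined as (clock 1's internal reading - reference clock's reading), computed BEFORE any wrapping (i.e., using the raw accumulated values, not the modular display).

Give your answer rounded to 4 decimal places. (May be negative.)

Answer: 7.2000

Derivation:
After op 1 tick(10): ref=10.0000 raw=[8.0000 12.0000]
After op 2 tick(9): ref=19.0000 raw=[15.2000 22.8000]
After op 3 tick(10): ref=29.0000 raw=[23.2000 34.8000]
After op 4 sync(0): ref=29.0000 raw=[29.0000 34.8000]
After op 5 tick(6): ref=35.0000 raw=[33.8000 42.0000]
After op 6 tick(1): ref=36.0000 raw=[34.6000 43.2000]
Drift of clock 1 after op 6: 43.2000 - 36.0000 = 7.2000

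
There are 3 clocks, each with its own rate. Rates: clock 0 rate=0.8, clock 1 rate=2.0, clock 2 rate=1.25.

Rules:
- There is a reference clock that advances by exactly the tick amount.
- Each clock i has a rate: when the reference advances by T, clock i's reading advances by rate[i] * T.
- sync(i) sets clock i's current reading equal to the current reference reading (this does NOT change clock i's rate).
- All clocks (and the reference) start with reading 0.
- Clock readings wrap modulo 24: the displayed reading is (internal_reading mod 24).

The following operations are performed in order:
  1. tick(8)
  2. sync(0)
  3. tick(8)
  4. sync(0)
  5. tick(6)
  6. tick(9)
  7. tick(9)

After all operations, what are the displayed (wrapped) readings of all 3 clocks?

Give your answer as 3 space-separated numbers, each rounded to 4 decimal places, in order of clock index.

Answer: 11.2000 8.0000 2.0000

Derivation:
After op 1 tick(8): ref=8.0000 raw=[6.4000 16.0000 10.0000]
After op 2 sync(0): ref=8.0000 raw=[8.0000 16.0000 10.0000]
After op 3 tick(8): ref=16.0000 raw=[14.4000 32.0000 20.0000]
After op 4 sync(0): ref=16.0000 raw=[16.0000 32.0000 20.0000]
After op 5 tick(6): ref=22.0000 raw=[20.8000 44.0000 27.5000]
After op 6 tick(9): ref=31.0000 raw=[28.0000 62.0000 38.7500]
After op 7 tick(9): ref=40.0000 raw=[35.2000 80.0000 50.0000]
Wrap final raw readings (mod 24): 35.2000 mod 24 = 11.2000; 80.0000 mod 24 = 8.0000; 50.0000 mod 24 = 2.0000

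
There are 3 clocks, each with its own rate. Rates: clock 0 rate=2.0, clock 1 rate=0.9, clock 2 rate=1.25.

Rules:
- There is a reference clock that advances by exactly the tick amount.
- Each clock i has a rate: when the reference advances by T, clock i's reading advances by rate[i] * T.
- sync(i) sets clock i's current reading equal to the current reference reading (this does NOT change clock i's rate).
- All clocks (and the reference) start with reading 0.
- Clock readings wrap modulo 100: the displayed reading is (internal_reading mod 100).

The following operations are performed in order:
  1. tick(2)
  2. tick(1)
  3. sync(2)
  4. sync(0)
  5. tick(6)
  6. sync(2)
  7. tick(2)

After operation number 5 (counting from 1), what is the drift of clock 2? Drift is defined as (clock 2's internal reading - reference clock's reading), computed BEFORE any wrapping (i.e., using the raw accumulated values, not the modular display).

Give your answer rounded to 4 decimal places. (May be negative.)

Answer: 1.5000

Derivation:
After op 1 tick(2): ref=2.0000 raw=[4.0000 1.8000 2.5000]
After op 2 tick(1): ref=3.0000 raw=[6.0000 2.7000 3.7500]
After op 3 sync(2): ref=3.0000 raw=[6.0000 2.7000 3.0000]
After op 4 sync(0): ref=3.0000 raw=[3.0000 2.7000 3.0000]
After op 5 tick(6): ref=9.0000 raw=[15.0000 8.1000 10.5000]
Drift of clock 2 after op 5: 10.5000 - 9.0000 = 1.5000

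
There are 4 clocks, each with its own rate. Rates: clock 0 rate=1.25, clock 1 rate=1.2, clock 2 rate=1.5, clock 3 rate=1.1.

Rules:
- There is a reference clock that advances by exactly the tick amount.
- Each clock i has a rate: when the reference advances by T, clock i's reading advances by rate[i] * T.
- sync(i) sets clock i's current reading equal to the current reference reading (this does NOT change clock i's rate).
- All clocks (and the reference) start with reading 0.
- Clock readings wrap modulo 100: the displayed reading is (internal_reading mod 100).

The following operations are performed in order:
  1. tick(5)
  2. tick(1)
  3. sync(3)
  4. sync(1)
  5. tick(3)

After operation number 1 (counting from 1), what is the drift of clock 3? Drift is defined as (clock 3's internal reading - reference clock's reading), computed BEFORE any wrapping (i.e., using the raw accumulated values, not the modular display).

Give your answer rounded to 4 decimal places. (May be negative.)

After op 1 tick(5): ref=5.0000 raw=[6.2500 6.0000 7.5000 5.5000]
Drift of clock 3 after op 1: 5.5000 - 5.0000 = 0.5000

Answer: 0.5000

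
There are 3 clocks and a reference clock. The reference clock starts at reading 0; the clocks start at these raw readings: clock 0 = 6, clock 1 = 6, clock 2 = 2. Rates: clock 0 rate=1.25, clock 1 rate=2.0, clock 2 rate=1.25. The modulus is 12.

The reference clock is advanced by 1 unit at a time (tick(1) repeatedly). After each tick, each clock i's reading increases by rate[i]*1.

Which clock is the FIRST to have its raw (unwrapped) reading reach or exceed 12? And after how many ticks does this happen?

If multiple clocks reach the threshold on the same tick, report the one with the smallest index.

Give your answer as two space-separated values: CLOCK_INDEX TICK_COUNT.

Answer: 1 3

Derivation:
clock 0: start=6, rate=1.25, needs 12-6 = 6; ticks = ceil(6/1.25) = ceil(4.8000) = 5; reading at tick 5 = 6 + 1.25*5 = 12.2500
clock 1: start=6, rate=2.0, needs 12-6 = 6; ticks = ceil(6/2.0) = ceil(3.0000) = 3; reading at tick 3 = 6 + 2.0*3 = 12.0000
clock 2: start=2, rate=1.25, needs 12-2 = 10; ticks = ceil(10/1.25) = ceil(8.0000) = 8; reading at tick 8 = 2 + 1.25*8 = 12.0000
Minimum tick count = 3; winners = [1]; smallest index = 1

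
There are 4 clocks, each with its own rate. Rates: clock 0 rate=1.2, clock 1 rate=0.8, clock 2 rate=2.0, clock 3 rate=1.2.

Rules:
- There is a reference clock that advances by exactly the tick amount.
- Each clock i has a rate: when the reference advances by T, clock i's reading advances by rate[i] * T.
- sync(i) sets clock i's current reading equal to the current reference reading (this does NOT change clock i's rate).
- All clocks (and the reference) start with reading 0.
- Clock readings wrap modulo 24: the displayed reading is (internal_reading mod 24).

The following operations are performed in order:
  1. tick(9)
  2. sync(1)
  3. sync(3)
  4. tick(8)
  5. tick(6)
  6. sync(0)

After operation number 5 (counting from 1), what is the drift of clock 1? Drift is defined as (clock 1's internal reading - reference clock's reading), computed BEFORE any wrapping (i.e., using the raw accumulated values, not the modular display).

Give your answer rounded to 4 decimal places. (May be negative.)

Answer: -2.8000

Derivation:
After op 1 tick(9): ref=9.0000 raw=[10.8000 7.2000 18.0000 10.8000]
After op 2 sync(1): ref=9.0000 raw=[10.8000 9.0000 18.0000 10.8000]
After op 3 sync(3): ref=9.0000 raw=[10.8000 9.0000 18.0000 9.0000]
After op 4 tick(8): ref=17.0000 raw=[20.4000 15.4000 34.0000 18.6000]
After op 5 tick(6): ref=23.0000 raw=[27.6000 20.2000 46.0000 25.8000]
Drift of clock 1 after op 5: 20.2000 - 23.0000 = -2.8000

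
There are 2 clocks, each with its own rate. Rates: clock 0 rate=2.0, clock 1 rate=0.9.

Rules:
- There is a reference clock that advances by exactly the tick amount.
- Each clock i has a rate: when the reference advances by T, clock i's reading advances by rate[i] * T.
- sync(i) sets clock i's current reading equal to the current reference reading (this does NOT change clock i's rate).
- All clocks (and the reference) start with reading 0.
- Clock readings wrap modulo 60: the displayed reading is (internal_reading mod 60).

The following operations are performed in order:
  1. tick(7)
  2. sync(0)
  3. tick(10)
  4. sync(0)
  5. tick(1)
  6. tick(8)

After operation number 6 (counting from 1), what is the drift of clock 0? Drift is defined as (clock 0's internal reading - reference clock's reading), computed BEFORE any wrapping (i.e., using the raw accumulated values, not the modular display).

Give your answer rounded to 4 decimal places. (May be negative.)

Answer: 9.0000

Derivation:
After op 1 tick(7): ref=7.0000 raw=[14.0000 6.3000]
After op 2 sync(0): ref=7.0000 raw=[7.0000 6.3000]
After op 3 tick(10): ref=17.0000 raw=[27.0000 15.3000]
After op 4 sync(0): ref=17.0000 raw=[17.0000 15.3000]
After op 5 tick(1): ref=18.0000 raw=[19.0000 16.2000]
After op 6 tick(8): ref=26.0000 raw=[35.0000 23.4000]
Drift of clock 0 after op 6: 35.0000 - 26.0000 = 9.0000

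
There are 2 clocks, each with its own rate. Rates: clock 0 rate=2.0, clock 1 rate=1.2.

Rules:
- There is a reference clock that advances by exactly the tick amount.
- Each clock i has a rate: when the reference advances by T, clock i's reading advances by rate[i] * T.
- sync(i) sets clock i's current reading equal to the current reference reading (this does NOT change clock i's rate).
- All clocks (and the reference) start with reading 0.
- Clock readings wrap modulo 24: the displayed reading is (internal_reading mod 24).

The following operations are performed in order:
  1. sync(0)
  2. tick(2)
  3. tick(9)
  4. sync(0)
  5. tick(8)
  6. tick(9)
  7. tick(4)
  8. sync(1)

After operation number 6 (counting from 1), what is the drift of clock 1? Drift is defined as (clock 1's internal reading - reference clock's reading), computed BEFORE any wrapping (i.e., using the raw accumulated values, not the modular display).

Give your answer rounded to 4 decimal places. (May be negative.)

Answer: 5.6000

Derivation:
After op 1 sync(0): ref=0.0000 raw=[0.0000 0.0000]
After op 2 tick(2): ref=2.0000 raw=[4.0000 2.4000]
After op 3 tick(9): ref=11.0000 raw=[22.0000 13.2000]
After op 4 sync(0): ref=11.0000 raw=[11.0000 13.2000]
After op 5 tick(8): ref=19.0000 raw=[27.0000 22.8000]
After op 6 tick(9): ref=28.0000 raw=[45.0000 33.6000]
Drift of clock 1 after op 6: 33.6000 - 28.0000 = 5.6000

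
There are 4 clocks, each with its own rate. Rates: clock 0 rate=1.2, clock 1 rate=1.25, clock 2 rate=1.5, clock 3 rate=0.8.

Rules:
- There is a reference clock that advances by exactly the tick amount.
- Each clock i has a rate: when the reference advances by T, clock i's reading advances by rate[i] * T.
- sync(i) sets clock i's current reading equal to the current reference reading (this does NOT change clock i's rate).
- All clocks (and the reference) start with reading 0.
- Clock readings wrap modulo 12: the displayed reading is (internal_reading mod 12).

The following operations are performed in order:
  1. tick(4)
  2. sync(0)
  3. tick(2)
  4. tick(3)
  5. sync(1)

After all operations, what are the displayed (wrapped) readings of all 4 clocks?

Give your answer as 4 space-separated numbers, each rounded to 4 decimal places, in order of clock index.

Answer: 10.0000 9.0000 1.5000 7.2000

Derivation:
After op 1 tick(4): ref=4.0000 raw=[4.8000 5.0000 6.0000 3.2000]
After op 2 sync(0): ref=4.0000 raw=[4.0000 5.0000 6.0000 3.2000]
After op 3 tick(2): ref=6.0000 raw=[6.4000 7.5000 9.0000 4.8000]
After op 4 tick(3): ref=9.0000 raw=[10.0000 11.2500 13.5000 7.2000]
After op 5 sync(1): ref=9.0000 raw=[10.0000 9.0000 13.5000 7.2000]
Wrap final raw readings (mod 12): 10.0000 mod 12 = 10.0000; 9.0000 mod 12 = 9.0000; 13.5000 mod 12 = 1.5000; 7.2000 mod 12 = 7.2000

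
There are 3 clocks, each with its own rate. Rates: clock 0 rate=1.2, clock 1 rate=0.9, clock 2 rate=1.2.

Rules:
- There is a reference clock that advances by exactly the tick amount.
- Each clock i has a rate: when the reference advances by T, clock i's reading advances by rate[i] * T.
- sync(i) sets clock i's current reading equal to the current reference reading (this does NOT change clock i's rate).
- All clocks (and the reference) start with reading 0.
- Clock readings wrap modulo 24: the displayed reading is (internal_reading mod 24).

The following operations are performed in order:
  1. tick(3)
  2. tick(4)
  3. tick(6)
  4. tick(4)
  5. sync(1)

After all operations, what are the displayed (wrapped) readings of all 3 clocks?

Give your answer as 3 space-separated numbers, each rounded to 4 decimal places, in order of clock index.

After op 1 tick(3): ref=3.0000 raw=[3.6000 2.7000 3.6000]
After op 2 tick(4): ref=7.0000 raw=[8.4000 6.3000 8.4000]
After op 3 tick(6): ref=13.0000 raw=[15.6000 11.7000 15.6000]
After op 4 tick(4): ref=17.0000 raw=[20.4000 15.3000 20.4000]
After op 5 sync(1): ref=17.0000 raw=[20.4000 17.0000 20.4000]
Wrap final raw readings (mod 24): 20.4000 mod 24 = 20.4000; 17.0000 mod 24 = 17.0000; 20.4000 mod 24 = 20.4000

Answer: 20.4000 17.0000 20.4000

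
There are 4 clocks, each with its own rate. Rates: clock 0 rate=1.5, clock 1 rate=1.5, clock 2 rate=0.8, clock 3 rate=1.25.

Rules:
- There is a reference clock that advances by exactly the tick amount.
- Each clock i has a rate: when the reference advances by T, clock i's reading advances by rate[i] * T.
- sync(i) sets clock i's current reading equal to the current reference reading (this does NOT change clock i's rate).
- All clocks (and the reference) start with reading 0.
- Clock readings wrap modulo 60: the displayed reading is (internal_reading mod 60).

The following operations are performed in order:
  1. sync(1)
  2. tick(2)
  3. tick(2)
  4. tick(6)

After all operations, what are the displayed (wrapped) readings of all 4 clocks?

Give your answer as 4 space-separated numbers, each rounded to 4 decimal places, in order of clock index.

After op 1 sync(1): ref=0.0000 raw=[0.0000 0.0000 0.0000 0.0000]
After op 2 tick(2): ref=2.0000 raw=[3.0000 3.0000 1.6000 2.5000]
After op 3 tick(2): ref=4.0000 raw=[6.0000 6.0000 3.2000 5.0000]
After op 4 tick(6): ref=10.0000 raw=[15.0000 15.0000 8.0000 12.5000]
Wrap final raw readings (mod 60): 15.0000 mod 60 = 15.0000; 15.0000 mod 60 = 15.0000; 8.0000 mod 60 = 8.0000; 12.5000 mod 60 = 12.5000

Answer: 15.0000 15.0000 8.0000 12.5000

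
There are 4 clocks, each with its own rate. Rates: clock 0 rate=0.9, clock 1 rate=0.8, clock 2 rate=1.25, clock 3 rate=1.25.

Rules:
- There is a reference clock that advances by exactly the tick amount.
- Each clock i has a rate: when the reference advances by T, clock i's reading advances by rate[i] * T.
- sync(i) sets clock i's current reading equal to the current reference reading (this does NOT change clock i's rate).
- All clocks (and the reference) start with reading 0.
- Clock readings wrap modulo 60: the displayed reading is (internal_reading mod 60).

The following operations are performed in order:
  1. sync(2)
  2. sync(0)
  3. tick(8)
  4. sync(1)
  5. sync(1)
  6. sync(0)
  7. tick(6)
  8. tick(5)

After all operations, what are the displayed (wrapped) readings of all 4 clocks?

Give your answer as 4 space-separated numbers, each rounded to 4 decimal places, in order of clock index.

After op 1 sync(2): ref=0.0000 raw=[0.0000 0.0000 0.0000 0.0000]
After op 2 sync(0): ref=0.0000 raw=[0.0000 0.0000 0.0000 0.0000]
After op 3 tick(8): ref=8.0000 raw=[7.2000 6.4000 10.0000 10.0000]
After op 4 sync(1): ref=8.0000 raw=[7.2000 8.0000 10.0000 10.0000]
After op 5 sync(1): ref=8.0000 raw=[7.2000 8.0000 10.0000 10.0000]
After op 6 sync(0): ref=8.0000 raw=[8.0000 8.0000 10.0000 10.0000]
After op 7 tick(6): ref=14.0000 raw=[13.4000 12.8000 17.5000 17.5000]
After op 8 tick(5): ref=19.0000 raw=[17.9000 16.8000 23.7500 23.7500]
Wrap final raw readings (mod 60): 17.9000 mod 60 = 17.9000; 16.8000 mod 60 = 16.8000; 23.7500 mod 60 = 23.7500; 23.7500 mod 60 = 23.7500

Answer: 17.9000 16.8000 23.7500 23.7500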